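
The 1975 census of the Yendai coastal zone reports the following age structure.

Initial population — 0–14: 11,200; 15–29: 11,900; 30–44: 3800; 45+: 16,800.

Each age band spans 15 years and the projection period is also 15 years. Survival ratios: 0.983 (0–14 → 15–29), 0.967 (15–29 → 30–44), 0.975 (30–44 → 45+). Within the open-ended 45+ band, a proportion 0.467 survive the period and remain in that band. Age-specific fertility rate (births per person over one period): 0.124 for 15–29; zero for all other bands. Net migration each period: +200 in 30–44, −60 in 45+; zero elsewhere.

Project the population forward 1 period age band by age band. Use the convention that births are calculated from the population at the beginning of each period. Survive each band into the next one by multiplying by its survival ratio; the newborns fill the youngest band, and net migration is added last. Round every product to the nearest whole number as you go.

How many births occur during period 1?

Call the bands 1 to 4, youngest first.
— Period 1 —
Births: 11900 * 0.124 = 1476
Band 2: 11200 * 0.983 = 11010
Band 3: 11900 * 0.967 = 11507
Band 4: 3800 * 0.975 + 16800 * 0.467 = 3705 + 7846 = 11551
Net migration: Band 3 + 200 → 11707; Band 4 − 60 → 11491
Population now: 0–14=1476, 15–29=11010, 30–44=11707, 45+=11491

1476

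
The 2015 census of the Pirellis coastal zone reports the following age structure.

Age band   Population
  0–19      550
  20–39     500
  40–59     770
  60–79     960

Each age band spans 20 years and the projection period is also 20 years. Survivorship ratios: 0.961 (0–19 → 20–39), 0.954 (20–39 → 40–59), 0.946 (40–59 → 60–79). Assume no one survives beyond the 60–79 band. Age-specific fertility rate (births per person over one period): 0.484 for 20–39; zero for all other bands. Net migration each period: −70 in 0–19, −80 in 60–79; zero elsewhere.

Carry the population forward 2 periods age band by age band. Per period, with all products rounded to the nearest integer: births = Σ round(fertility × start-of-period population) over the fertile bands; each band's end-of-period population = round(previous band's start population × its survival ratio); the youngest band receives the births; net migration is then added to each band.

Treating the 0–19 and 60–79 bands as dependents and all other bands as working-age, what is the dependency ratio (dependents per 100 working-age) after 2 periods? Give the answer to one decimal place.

83.1

Period 1.
Births: 500 * 0.484 = 242
20–39: 550 * 0.961 = 529
40–59: 500 * 0.954 = 477
60–79: 770 * 0.946 = 728
Net migration: 0–19 − 70 → 172; 60–79 − 80 → 648
Population now: 0–19=172, 20–39=529, 40–59=477, 60–79=648
Period 2.
Births: 529 * 0.484 = 256
20–39: 172 * 0.961 = 165
40–59: 529 * 0.954 = 505
60–79: 477 * 0.946 = 451
Net migration: 0–19 − 70 → 186; 60–79 − 80 → 371
Population now: 0–19=186, 20–39=165, 40–59=505, 60–79=371
Dependents (band 0–19 + band 60–79) = 186 + 371 = 557; working-age = 670; ratio = 557/670 × 100 = 83.1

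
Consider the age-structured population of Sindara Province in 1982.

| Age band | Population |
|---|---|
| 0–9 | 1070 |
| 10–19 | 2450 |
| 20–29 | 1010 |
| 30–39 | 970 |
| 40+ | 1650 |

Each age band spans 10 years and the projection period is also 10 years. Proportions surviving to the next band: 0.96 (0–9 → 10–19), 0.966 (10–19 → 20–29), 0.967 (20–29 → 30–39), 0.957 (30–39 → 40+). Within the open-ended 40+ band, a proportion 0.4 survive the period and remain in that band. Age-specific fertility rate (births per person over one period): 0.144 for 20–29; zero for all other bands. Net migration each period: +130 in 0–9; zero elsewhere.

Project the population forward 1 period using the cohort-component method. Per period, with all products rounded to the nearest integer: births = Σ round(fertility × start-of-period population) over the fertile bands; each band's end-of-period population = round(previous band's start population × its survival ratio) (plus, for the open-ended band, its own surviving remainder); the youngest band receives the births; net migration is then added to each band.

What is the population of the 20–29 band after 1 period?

2367

Numbering the bands 1..5 from youngest to oldest:
[period 1]
Births: 1010 * 0.144 = 145
Band 2: 1070 * 0.96 = 1027
Band 3: 2450 * 0.966 = 2367
Band 4: 1010 * 0.967 = 977
Band 5: 970 * 0.957 + 1650 * 0.4 = 928 + 660 = 1588
Net migration: Band 1 + 130 → 275
End of period: [275, 1027, 2367, 977, 1588]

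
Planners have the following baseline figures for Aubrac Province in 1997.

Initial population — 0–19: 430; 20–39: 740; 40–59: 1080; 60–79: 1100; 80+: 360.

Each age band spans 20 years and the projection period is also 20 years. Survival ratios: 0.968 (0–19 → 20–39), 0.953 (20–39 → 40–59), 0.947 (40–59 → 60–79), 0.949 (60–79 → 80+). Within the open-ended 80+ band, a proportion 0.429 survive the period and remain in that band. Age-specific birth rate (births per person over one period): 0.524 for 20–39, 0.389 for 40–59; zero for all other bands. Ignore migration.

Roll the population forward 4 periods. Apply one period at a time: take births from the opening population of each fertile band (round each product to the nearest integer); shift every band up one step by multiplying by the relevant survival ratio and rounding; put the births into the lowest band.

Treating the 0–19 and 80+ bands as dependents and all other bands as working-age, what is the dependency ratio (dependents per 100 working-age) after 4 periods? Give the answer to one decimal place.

84.4

Period 1.
Births: 740 * 0.524 = 388, 1080 * 0.389 = 420 — total 808
20–39: 430 * 0.968 = 416
40–59: 740 * 0.953 = 705
60–79: 1080 * 0.947 = 1023
80+: 1100 * 0.949 + 360 * 0.429 = 1044 + 154 = 1198
Giving 808 / 416 / 705 / 1023 / 1198.
Period 2.
Births: 416 * 0.524 = 218, 705 * 0.389 = 274 — total 492
20–39: 808 * 0.968 = 782
40–59: 416 * 0.953 = 396
60–79: 705 * 0.947 = 668
80+: 1023 * 0.949 + 1198 * 0.429 = 971 + 514 = 1485
Giving 492 / 782 / 396 / 668 / 1485.
Period 3.
Births: 782 * 0.524 = 410, 396 * 0.389 = 154 — total 564
20–39: 492 * 0.968 = 476
40–59: 782 * 0.953 = 745
60–79: 396 * 0.947 = 375
80+: 668 * 0.949 + 1485 * 0.429 = 634 + 637 = 1271
Giving 564 / 476 / 745 / 375 / 1271.
Period 4.
Births: 476 * 0.524 = 249, 745 * 0.389 = 290 — total 539
20–39: 564 * 0.968 = 546
40–59: 476 * 0.953 = 454
60–79: 745 * 0.947 = 706
80+: 375 * 0.949 + 1271 * 0.429 = 356 + 545 = 901
Giving 539 / 546 / 454 / 706 / 901.
Dependents (band 0–19 + band 80+) = 539 + 901 = 1440; working-age = 1706; ratio = 1440/1706 × 100 = 84.4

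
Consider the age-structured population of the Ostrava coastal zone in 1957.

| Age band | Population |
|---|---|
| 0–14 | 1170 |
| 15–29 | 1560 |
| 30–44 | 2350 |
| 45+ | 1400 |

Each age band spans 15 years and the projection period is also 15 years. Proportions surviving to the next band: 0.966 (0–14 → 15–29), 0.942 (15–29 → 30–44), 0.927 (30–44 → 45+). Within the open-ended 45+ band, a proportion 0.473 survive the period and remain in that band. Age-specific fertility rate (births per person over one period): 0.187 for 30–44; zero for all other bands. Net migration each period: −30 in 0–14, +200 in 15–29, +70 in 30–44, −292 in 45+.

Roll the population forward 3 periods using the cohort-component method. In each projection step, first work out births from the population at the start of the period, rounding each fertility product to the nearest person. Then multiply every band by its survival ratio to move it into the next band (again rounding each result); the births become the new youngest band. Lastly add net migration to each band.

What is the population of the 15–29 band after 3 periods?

[period 1]
Births: 2350 × 0.187 = 439
15–29: 1170 × 0.966 = 1130
30–44: 1560 × 0.942 = 1470
45+: 2350 × 0.927 + 1400 × 0.473 = 2178 + 662 = 2840
Net migration: 0–14 − 30 → 409; 15–29 + 200 → 1330; 30–44 + 70 → 1540; 45+ − 292 → 2548
Giving 409 / 1330 / 1540 / 2548.
[period 2]
Births: 1540 × 0.187 = 288
15–29: 409 × 0.966 = 395
30–44: 1330 × 0.942 = 1253
45+: 1540 × 0.927 + 2548 × 0.473 = 1428 + 1205 = 2633
Net migration: 0–14 − 30 → 258; 15–29 + 200 → 595; 30–44 + 70 → 1323; 45+ − 292 → 2341
Giving 258 / 595 / 1323 / 2341.
[period 3]
Births: 1323 × 0.187 = 247
15–29: 258 × 0.966 = 249
30–44: 595 × 0.942 = 560
45+: 1323 × 0.927 + 2341 × 0.473 = 1226 + 1107 = 2333
Net migration: 0–14 − 30 → 217; 15–29 + 200 → 449; 30–44 + 70 → 630; 45+ − 292 → 2041
Giving 217 / 449 / 630 / 2041.

449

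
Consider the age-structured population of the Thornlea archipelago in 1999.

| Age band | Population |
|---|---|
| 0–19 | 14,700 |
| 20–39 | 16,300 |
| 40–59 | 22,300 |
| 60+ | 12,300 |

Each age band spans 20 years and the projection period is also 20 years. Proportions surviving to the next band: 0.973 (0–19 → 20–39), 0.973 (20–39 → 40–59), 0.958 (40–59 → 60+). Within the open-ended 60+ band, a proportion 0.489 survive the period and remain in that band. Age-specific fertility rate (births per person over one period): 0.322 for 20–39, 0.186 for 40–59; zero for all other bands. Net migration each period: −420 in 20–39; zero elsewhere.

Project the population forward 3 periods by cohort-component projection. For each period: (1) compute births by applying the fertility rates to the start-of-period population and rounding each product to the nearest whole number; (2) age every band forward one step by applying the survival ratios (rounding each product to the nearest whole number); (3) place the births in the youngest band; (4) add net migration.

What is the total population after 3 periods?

47526

After projecting period 1:
Births: 16300 × 0.322 = 5249  |  22300 × 0.186 = 4148 — total 9397
20–39: 14700 × 0.973 = 14303
40–59: 16300 × 0.973 = 15860
60+: 22300 × 0.958 + 12300 × 0.489 = 21363 + 6015 = 27378
Net migration: 20–39 − 420 → 13883
Giving 9397 / 13883 / 15860 / 27378.
After projecting period 2:
Births: 13883 × 0.322 = 4470  |  15860 × 0.186 = 2950 — total 7420
20–39: 9397 × 0.973 = 9143
40–59: 13883 × 0.973 = 13508
60+: 15860 × 0.958 + 27378 × 0.489 = 15194 + 13388 = 28582
Net migration: 20–39 − 420 → 8723
Giving 7420 / 8723 / 13508 / 28582.
After projecting period 3:
Births: 8723 × 0.322 = 2809  |  13508 × 0.186 = 2512 — total 5321
20–39: 7420 × 0.973 = 7220
40–59: 8723 × 0.973 = 8487
60+: 13508 × 0.958 + 28582 × 0.489 = 12941 + 13977 = 26918
Net migration: 20–39 − 420 → 6800
Giving 5321 / 6800 / 8487 / 26918.
Total after period 3: 5321 + 6800 + 8487 + 26918 = 47526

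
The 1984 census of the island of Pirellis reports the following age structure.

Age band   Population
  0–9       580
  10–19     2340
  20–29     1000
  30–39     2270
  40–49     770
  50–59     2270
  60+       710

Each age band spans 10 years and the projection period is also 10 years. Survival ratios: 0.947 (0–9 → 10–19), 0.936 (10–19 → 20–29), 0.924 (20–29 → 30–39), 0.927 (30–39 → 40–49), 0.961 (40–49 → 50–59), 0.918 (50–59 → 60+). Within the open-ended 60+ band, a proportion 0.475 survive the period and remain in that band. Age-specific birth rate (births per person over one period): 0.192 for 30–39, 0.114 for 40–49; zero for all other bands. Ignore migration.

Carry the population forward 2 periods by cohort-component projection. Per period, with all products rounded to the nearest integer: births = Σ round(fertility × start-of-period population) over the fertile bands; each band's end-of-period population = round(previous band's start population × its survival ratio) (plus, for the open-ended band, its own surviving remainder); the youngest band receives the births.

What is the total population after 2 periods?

8159

[period 1]
Births: 2270 × 0.192 = 436  |  770 × 0.114 = 88 → 524
10–19: 580 × 0.947 = 549
20–29: 2340 × 0.936 = 2190
30–39: 1000 × 0.924 = 924
40–49: 2270 × 0.927 = 2104
50–59: 770 × 0.961 = 740
60+: 2270 × 0.918 + 710 × 0.475 = 2084 + 337 = 2421
→ [524, 549, 2190, 924, 2104, 740, 2421]
[period 2]
Births: 924 × 0.192 = 177  |  2104 × 0.114 = 240 → 417
10–19: 524 × 0.947 = 496
20–29: 549 × 0.936 = 514
30–39: 2190 × 0.924 = 2024
40–49: 924 × 0.927 = 857
50–59: 2104 × 0.961 = 2022
60+: 740 × 0.918 + 2421 × 0.475 = 679 + 1150 = 1829
→ [417, 496, 514, 2024, 857, 2022, 1829]
Total after period 2: 417 + 496 + 514 + 2024 + 857 + 2022 + 1829 = 8159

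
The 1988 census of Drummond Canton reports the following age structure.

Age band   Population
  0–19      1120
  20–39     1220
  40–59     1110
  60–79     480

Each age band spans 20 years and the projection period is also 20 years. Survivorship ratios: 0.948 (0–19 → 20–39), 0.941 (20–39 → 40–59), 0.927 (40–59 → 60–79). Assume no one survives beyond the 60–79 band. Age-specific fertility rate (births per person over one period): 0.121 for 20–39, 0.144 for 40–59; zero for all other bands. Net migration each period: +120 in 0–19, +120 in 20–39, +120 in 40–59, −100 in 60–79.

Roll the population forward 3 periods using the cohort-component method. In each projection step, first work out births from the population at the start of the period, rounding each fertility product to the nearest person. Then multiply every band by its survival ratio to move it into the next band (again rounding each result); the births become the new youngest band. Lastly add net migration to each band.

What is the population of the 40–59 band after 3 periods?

615

(Groups numbered youngest = 1 to oldest = 4.)
Period 1:
Births: 1220 × 0.121 = 148 ; 1110 × 0.144 = 160 ⇒ total 308
Group 2: 1120 × 0.948 = 1062
Group 3: 1220 × 0.941 = 1148
Group 4: 1110 × 0.927 = 1029
Net migration: Group 1 + 120 → 428; Group 2 + 120 → 1182; Group 3 + 120 → 1268; Group 4 − 100 → 929
Giving 428 / 1182 / 1268 / 929.
Period 2:
Births: 1182 × 0.121 = 143 ; 1268 × 0.144 = 183 ⇒ total 326
Group 2: 428 × 0.948 = 406
Group 3: 1182 × 0.941 = 1112
Group 4: 1268 × 0.927 = 1175
Net migration: Group 1 + 120 → 446; Group 2 + 120 → 526; Group 3 + 120 → 1232; Group 4 − 100 → 1075
Giving 446 / 526 / 1232 / 1075.
Period 3:
Births: 526 × 0.121 = 64 ; 1232 × 0.144 = 177 ⇒ total 241
Group 2: 446 × 0.948 = 423
Group 3: 526 × 0.941 = 495
Group 4: 1232 × 0.927 = 1142
Net migration: Group 1 + 120 → 361; Group 2 + 120 → 543; Group 3 + 120 → 615; Group 4 − 100 → 1042
Giving 361 / 543 / 615 / 1042.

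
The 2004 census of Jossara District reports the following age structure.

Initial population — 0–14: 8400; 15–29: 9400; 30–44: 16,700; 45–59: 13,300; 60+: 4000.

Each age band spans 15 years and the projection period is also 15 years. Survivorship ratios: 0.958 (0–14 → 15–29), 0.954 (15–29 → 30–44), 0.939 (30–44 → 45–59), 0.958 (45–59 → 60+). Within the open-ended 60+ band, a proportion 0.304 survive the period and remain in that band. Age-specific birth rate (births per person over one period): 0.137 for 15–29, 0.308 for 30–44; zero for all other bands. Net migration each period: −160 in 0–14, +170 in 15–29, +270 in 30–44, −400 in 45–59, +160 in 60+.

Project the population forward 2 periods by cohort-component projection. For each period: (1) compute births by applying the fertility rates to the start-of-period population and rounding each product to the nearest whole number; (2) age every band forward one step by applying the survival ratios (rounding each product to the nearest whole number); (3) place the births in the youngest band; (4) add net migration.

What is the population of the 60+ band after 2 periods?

19091

(Groups numbered youngest = 1 to oldest = 5.)
Period 1.
Births: 9400 × 0.137 = 1288 ; 16700 × 0.308 = 5144 → total 6432
Group 2: 8400 × 0.958 = 8047
Group 3: 9400 × 0.954 = 8968
Group 4: 16700 × 0.939 = 15681
Group 5: 13300 × 0.958 + 4000 × 0.304 = 12741 + 1216 = 13957
Net migration: Group 1 − 160 → 6272; Group 2 + 170 → 8217; Group 3 + 270 → 9238; Group 4 − 400 → 15281; Group 5 + 160 → 14117
Population now: 0–14=6272, 15–29=8217, 30–44=9238, 45–59=15281, 60+=14117
Period 2.
Births: 8217 × 0.137 = 1126 ; 9238 × 0.308 = 2845 → total 3971
Group 2: 6272 × 0.958 = 6009
Group 3: 8217 × 0.954 = 7839
Group 4: 9238 × 0.939 = 8674
Group 5: 15281 × 0.958 + 14117 × 0.304 = 14639 + 4292 = 18931
Net migration: Group 1 − 160 → 3811; Group 2 + 170 → 6179; Group 3 + 270 → 8109; Group 4 − 400 → 8274; Group 5 + 160 → 19091
Population now: 0–14=3811, 15–29=6179, 30–44=8109, 45–59=8274, 60+=19091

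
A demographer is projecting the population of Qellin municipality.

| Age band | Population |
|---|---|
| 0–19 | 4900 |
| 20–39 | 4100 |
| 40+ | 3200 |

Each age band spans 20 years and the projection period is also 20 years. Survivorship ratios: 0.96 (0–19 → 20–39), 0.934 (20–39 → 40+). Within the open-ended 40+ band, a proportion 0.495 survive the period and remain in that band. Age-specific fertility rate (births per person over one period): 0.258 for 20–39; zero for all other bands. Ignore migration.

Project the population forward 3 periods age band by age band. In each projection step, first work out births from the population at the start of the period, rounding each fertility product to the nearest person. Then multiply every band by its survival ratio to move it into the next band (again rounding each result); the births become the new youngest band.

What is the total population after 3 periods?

5877

(Bands numbered youngest = 1 to oldest = 3.)
After projecting period 1:
Births: 4100 × 0.258 = 1058
Band 2: 4900 × 0.96 = 4704
Band 3: 4100 × 0.934 + 3200 × 0.495 = 3829 + 1584 = 5413
End of period: [1058, 4704, 5413]
After projecting period 2:
Births: 4704 × 0.258 = 1214
Band 2: 1058 × 0.96 = 1016
Band 3: 4704 × 0.934 + 5413 × 0.495 = 4394 + 2679 = 7073
End of period: [1214, 1016, 7073]
After projecting period 3:
Births: 1016 × 0.258 = 262
Band 2: 1214 × 0.96 = 1165
Band 3: 1016 × 0.934 + 7073 × 0.495 = 949 + 3501 = 4450
End of period: [262, 1165, 4450]
Total after period 3: 262 + 1165 + 4450 = 5877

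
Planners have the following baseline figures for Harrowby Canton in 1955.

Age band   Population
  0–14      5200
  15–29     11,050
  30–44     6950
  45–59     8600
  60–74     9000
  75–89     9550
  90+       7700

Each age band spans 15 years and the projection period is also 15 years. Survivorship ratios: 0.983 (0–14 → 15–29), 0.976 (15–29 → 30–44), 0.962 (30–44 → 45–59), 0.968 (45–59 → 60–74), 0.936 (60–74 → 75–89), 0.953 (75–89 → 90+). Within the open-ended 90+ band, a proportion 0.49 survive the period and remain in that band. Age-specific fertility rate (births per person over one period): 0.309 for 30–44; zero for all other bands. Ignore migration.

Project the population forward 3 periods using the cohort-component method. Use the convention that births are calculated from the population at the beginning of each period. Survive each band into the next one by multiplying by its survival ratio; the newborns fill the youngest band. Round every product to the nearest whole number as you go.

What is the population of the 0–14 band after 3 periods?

Call the bands 1 to 7, youngest first.
— Period 1 —
Births: 6950 × 0.309 = 2148
Band 2: 5200 × 0.983 = 5112
Band 3: 11050 × 0.976 = 10785
Band 4: 6950 × 0.962 = 6686
Band 5: 8600 × 0.968 = 8325
Band 6: 9000 × 0.936 = 8424
Band 7: 9550 × 0.953 + 7700 × 0.49 = 9101 + 3773 = 12874
→ [2148, 5112, 10785, 6686, 8325, 8424, 12874]
— Period 2 —
Births: 10785 × 0.309 = 3333
Band 2: 2148 × 0.983 = 2111
Band 3: 5112 × 0.976 = 4989
Band 4: 10785 × 0.962 = 10375
Band 5: 6686 × 0.968 = 6472
Band 6: 8325 × 0.936 = 7792
Band 7: 8424 × 0.953 + 12874 × 0.49 = 8028 + 6308 = 14336
→ [3333, 2111, 4989, 10375, 6472, 7792, 14336]
— Period 3 —
Births: 4989 × 0.309 = 1542
Band 2: 3333 × 0.983 = 3276
Band 3: 2111 × 0.976 = 2060
Band 4: 4989 × 0.962 = 4799
Band 5: 10375 × 0.968 = 10043
Band 6: 6472 × 0.936 = 6058
Band 7: 7792 × 0.953 + 14336 × 0.49 = 7426 + 7025 = 14451
→ [1542, 3276, 2060, 4799, 10043, 6058, 14451]

1542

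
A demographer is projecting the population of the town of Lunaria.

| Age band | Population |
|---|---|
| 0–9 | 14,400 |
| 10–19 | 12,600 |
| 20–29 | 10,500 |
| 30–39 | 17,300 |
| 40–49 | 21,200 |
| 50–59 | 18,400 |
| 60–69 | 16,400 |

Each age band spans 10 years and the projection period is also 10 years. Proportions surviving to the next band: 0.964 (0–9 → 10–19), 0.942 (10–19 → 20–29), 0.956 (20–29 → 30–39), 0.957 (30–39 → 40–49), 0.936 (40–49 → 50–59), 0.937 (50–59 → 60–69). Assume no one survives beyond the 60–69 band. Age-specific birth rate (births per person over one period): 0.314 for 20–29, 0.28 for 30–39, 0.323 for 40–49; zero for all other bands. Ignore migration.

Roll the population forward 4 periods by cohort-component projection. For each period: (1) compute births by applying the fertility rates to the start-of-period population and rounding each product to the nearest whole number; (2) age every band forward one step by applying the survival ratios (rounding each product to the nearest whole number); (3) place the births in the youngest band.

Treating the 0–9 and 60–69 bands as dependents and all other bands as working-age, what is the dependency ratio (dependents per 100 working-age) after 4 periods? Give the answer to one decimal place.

Period 1.
Births: 10500 × 0.314 = 3297 ; 17300 × 0.28 = 4844 ; 21200 × 0.323 = 6848 → 14989
10–19: 14400 × 0.964 = 13882
20–29: 12600 × 0.942 = 11869
30–39: 10500 × 0.956 = 10038
40–49: 17300 × 0.957 = 16556
50–59: 21200 × 0.936 = 19843
60–69: 18400 × 0.937 = 17241
Population now: 0–9=14989, 10–19=13882, 20–29=11869, 30–39=10038, 40–49=16556, 50–59=19843, 60–69=17241
Period 2.
Births: 11869 × 0.314 = 3727 ; 10038 × 0.28 = 2811 ; 16556 × 0.323 = 5348 → 11886
10–19: 14989 × 0.964 = 14449
20–29: 13882 × 0.942 = 13077
30–39: 11869 × 0.956 = 11347
40–49: 10038 × 0.957 = 9606
50–59: 16556 × 0.936 = 15496
60–69: 19843 × 0.937 = 18593
Population now: 0–9=11886, 10–19=14449, 20–29=13077, 30–39=11347, 40–49=9606, 50–59=15496, 60–69=18593
Period 3.
Births: 13077 × 0.314 = 4106 ; 11347 × 0.28 = 3177 ; 9606 × 0.323 = 3103 → 10386
10–19: 11886 × 0.964 = 11458
20–29: 14449 × 0.942 = 13611
30–39: 13077 × 0.956 = 12502
40–49: 11347 × 0.957 = 10859
50–59: 9606 × 0.936 = 8991
60–69: 15496 × 0.937 = 14520
Population now: 0–9=10386, 10–19=11458, 20–29=13611, 30–39=12502, 40–49=10859, 50–59=8991, 60–69=14520
Period 4.
Births: 13611 × 0.314 = 4274 ; 12502 × 0.28 = 3501 ; 10859 × 0.323 = 3507 → 11282
10–19: 10386 × 0.964 = 10012
20–29: 11458 × 0.942 = 10793
30–39: 13611 × 0.956 = 13012
40–49: 12502 × 0.957 = 11964
50–59: 10859 × 0.936 = 10164
60–69: 8991 × 0.937 = 8425
Population now: 0–9=11282, 10–19=10012, 20–29=10793, 30–39=13012, 40–49=11964, 50–59=10164, 60–69=8425
Dependents (band 0–9 + band 60–69) = 11282 + 8425 = 19707; working-age = 55945; ratio = 19707/55945 × 100 = 35.2

35.2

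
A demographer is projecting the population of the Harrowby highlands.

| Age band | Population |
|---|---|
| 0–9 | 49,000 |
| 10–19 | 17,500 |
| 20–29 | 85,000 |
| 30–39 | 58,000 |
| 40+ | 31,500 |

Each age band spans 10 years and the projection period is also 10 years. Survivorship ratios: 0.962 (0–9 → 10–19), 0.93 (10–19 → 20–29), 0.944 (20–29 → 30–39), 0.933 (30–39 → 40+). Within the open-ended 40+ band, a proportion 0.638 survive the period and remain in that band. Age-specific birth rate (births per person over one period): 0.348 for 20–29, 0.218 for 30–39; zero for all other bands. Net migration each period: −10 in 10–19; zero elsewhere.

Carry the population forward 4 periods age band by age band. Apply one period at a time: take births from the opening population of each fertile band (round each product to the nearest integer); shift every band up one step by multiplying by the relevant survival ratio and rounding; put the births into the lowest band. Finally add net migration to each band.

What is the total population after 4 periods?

193899

Numbering the groups 1..5 from youngest to oldest:
[period 1]
Births: 85000 × 0.348 = 29580  |  58000 × 0.218 = 12644 → 42224
Group 2: 49000 × 0.962 = 47138
Group 3: 17500 × 0.93 = 16275
Group 4: 85000 × 0.944 = 80240
Group 5: 58000 × 0.933 + 31500 × 0.638 = 54114 + 20097 = 74211
Net migration: Group 2 − 10 → 47128
Population now: 0–9=42224, 10–19=47128, 20–29=16275, 30–39=80240, 40+=74211
[period 2]
Births: 16275 × 0.348 = 5664  |  80240 × 0.218 = 17492 → 23156
Group 2: 42224 × 0.962 = 40619
Group 3: 47128 × 0.93 = 43829
Group 4: 16275 × 0.944 = 15364
Group 5: 80240 × 0.933 + 74211 × 0.638 = 74864 + 47347 = 122211
Net migration: Group 2 − 10 → 40609
Population now: 0–9=23156, 10–19=40609, 20–29=43829, 30–39=15364, 40+=122211
[period 3]
Births: 43829 × 0.348 = 15252  |  15364 × 0.218 = 3349 → 18601
Group 2: 23156 × 0.962 = 22276
Group 3: 40609 × 0.93 = 37766
Group 4: 43829 × 0.944 = 41375
Group 5: 15364 × 0.933 + 122211 × 0.638 = 14335 + 77971 = 92306
Net migration: Group 2 − 10 → 22266
Population now: 0–9=18601, 10–19=22266, 20–29=37766, 30–39=41375, 40+=92306
[period 4]
Births: 37766 × 0.348 = 13143  |  41375 × 0.218 = 9020 → 22163
Group 2: 18601 × 0.962 = 17894
Group 3: 22266 × 0.93 = 20707
Group 4: 37766 × 0.944 = 35651
Group 5: 41375 × 0.933 + 92306 × 0.638 = 38603 + 58891 = 97494
Net migration: Group 2 − 10 → 17884
Population now: 0–9=22163, 10–19=17884, 20–29=20707, 30–39=35651, 40+=97494
Total after period 4: 22163 + 17884 + 20707 + 35651 + 97494 = 193899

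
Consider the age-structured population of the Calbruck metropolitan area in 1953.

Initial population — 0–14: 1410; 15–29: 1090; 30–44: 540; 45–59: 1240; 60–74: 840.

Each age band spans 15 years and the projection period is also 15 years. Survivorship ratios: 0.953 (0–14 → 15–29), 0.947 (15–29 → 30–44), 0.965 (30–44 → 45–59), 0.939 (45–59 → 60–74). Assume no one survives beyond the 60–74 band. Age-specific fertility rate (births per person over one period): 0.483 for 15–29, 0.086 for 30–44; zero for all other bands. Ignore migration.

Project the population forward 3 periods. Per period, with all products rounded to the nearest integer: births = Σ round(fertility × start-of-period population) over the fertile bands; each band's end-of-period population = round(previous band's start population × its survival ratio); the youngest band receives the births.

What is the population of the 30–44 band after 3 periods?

— Period 1 —
Births: 1090 × 0.483 = 526, 540 × 0.086 = 46 ⇒ total 572
15–29: 1410 × 0.953 = 1344
30–44: 1090 × 0.947 = 1032
45–59: 540 × 0.965 = 521
60–74: 1240 × 0.939 = 1164
Population now: 0–14=572, 15–29=1344, 30–44=1032, 45–59=521, 60–74=1164
— Period 2 —
Births: 1344 × 0.483 = 649, 1032 × 0.086 = 89 ⇒ total 738
15–29: 572 × 0.953 = 545
30–44: 1344 × 0.947 = 1273
45–59: 1032 × 0.965 = 996
60–74: 521 × 0.939 = 489
Population now: 0–14=738, 15–29=545, 30–44=1273, 45–59=996, 60–74=489
— Period 3 —
Births: 545 × 0.483 = 263, 1273 × 0.086 = 109 ⇒ total 372
15–29: 738 × 0.953 = 703
30–44: 545 × 0.947 = 516
45–59: 1273 × 0.965 = 1228
60–74: 996 × 0.939 = 935
Population now: 0–14=372, 15–29=703, 30–44=516, 45–59=1228, 60–74=935

516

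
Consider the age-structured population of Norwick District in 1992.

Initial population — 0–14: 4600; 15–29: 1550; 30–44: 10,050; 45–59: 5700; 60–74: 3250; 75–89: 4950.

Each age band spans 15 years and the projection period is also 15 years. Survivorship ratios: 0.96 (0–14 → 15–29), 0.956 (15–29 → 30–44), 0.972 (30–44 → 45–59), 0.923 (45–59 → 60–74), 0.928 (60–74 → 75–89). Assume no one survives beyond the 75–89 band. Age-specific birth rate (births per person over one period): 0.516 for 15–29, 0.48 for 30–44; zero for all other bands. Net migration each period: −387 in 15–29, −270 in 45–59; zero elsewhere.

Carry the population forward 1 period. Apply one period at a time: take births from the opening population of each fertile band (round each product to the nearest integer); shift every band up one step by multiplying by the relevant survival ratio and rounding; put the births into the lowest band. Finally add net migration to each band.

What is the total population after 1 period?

[period 1]
Births: 1550 × 0.516 = 800, 10050 × 0.48 = 4824 → 5624
15–29: 4600 × 0.96 = 4416
30–44: 1550 × 0.956 = 1482
45–59: 10050 × 0.972 = 9769
60–74: 5700 × 0.923 = 5261
75–89: 3250 × 0.928 = 3016
Net migration: 15–29 − 387 → 4029; 45–59 − 270 → 9499
Population now: 0–14=5624, 15–29=4029, 30–44=1482, 45–59=9499, 60–74=5261, 75–89=3016
Total after period 1: 5624 + 4029 + 1482 + 9499 + 5261 + 3016 = 28911

28911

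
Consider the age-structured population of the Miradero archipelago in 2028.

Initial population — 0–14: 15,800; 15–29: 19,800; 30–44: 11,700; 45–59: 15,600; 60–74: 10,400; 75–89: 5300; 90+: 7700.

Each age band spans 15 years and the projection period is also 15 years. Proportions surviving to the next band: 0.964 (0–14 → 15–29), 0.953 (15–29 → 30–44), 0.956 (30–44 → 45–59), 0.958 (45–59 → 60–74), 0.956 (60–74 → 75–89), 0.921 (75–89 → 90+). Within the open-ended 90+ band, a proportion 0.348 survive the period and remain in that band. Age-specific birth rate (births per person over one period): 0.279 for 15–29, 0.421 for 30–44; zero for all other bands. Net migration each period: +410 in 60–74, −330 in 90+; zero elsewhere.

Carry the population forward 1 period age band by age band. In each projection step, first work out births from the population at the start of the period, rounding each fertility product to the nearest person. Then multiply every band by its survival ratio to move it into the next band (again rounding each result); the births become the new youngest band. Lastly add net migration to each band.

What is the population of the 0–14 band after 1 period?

10450

(Bands numbered youngest = 1 to oldest = 7.)
[period 1]
Births: 19800 * 0.279 = 5524  |  11700 * 0.421 = 4926 — total 10450
Band 2: 15800 * 0.964 = 15231
Band 3: 19800 * 0.953 = 18869
Band 4: 11700 * 0.956 = 11185
Band 5: 15600 * 0.958 = 14945
Band 6: 10400 * 0.956 = 9942
Band 7: 5300 * 0.921 + 7700 * 0.348 = 4881 + 2680 = 7561
Net migration: Band 5 + 410 → 15355; Band 7 − 330 → 7231
Giving 10450 / 15231 / 18869 / 11185 / 15355 / 9942 / 7231.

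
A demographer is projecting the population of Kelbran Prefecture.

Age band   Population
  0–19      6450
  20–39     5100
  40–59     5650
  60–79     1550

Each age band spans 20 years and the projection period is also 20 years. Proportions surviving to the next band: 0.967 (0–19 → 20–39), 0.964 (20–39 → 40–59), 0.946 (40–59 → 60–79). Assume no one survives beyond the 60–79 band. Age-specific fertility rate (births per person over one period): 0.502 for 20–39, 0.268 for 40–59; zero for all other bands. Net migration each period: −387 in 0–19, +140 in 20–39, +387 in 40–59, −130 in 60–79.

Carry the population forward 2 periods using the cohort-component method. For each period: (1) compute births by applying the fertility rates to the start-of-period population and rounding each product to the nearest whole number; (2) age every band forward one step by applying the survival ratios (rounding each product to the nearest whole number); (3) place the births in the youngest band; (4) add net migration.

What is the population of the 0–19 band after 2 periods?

(Groups numbered youngest = 1 to oldest = 4.)
Period 1:
Births: 5100 * 0.502 = 2560  |  5650 * 0.268 = 1514 → total 4074
Group 2: 6450 * 0.967 = 6237
Group 3: 5100 * 0.964 = 4916
Group 4: 5650 * 0.946 = 5345
Net migration: Group 1 − 387 → 3687; Group 2 + 140 → 6377; Group 3 + 387 → 5303; Group 4 − 130 → 5215
Population now: 0–19=3687, 20–39=6377, 40–59=5303, 60–79=5215
Period 2:
Births: 6377 * 0.502 = 3201  |  5303 * 0.268 = 1421 → total 4622
Group 2: 3687 * 0.967 = 3565
Group 3: 6377 * 0.964 = 6147
Group 4: 5303 * 0.946 = 5017
Net migration: Group 1 − 387 → 4235; Group 2 + 140 → 3705; Group 3 + 387 → 6534; Group 4 − 130 → 4887
Population now: 0–19=4235, 20–39=3705, 40–59=6534, 60–79=4887

4235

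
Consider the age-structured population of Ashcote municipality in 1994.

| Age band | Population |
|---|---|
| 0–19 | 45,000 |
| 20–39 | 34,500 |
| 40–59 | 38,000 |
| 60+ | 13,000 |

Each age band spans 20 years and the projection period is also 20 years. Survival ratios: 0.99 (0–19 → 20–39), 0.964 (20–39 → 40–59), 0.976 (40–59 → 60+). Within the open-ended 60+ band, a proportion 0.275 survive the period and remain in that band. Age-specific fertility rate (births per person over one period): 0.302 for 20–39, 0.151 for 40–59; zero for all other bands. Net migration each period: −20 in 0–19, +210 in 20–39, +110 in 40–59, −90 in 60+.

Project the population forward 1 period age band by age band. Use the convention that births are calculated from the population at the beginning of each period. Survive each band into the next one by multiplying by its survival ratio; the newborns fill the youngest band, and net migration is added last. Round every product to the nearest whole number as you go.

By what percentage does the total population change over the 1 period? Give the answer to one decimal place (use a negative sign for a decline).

3.3

(Groups numbered youngest = 1 to oldest = 4.)
Period 1:
Births: 34500 * 0.302 = 10419 ; 38000 * 0.151 = 5738 → total 16157
Group 2: 45000 * 0.99 = 44550
Group 3: 34500 * 0.964 = 33258
Group 4: 38000 * 0.976 + 13000 * 0.275 = 37088 + 3575 = 40663
Net migration: Group 1 − 20 → 16137; Group 2 + 210 → 44760; Group 3 + 110 → 33368; Group 4 − 90 → 40573
End of period: [16137, 44760, 33368, 40573]
Total: 130500 → 134838; change = 4338; percentage change = 3.3%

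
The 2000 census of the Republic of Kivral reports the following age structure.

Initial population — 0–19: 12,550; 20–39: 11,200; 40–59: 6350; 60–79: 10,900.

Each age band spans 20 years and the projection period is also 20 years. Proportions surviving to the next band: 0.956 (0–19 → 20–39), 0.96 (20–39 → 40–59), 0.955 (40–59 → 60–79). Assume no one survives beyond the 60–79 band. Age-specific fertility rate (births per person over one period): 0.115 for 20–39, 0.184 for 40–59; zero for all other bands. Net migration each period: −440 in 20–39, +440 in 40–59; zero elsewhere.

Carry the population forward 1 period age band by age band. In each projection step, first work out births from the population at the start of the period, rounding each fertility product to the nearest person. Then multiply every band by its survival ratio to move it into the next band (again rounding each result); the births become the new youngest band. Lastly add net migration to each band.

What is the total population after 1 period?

Let group 1 be 0–19 through group 4 = 60–79.
Period 1.
Births: 11200 × 0.115 = 1288, 6350 × 0.184 = 1168 ⇒ total 2456
Group 2: 12550 × 0.956 = 11998
Group 3: 11200 × 0.96 = 10752
Group 4: 6350 × 0.955 = 6064
Net migration: Group 2 − 440 → 11558; Group 3 + 440 → 11192
Population now: 0–19=2456, 20–39=11558, 40–59=11192, 60–79=6064
Total after period 1: 2456 + 11558 + 11192 + 6064 = 31270

31270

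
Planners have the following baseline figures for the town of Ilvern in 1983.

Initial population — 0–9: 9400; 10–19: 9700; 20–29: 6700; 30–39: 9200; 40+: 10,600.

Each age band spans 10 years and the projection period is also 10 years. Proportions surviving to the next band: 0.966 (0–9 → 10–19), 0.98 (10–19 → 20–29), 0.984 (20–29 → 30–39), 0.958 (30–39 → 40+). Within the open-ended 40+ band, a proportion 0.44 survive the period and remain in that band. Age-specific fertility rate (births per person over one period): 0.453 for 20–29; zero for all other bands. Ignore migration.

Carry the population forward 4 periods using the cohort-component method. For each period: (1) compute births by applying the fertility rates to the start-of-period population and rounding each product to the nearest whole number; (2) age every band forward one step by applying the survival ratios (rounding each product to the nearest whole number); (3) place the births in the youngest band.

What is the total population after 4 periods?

Let group 1 be 0–9 through group 5 = 40+.
[period 1]
Births: 6700 × 0.453 = 3035
Group 2: 9400 × 0.966 = 9080
Group 3: 9700 × 0.98 = 9506
Group 4: 6700 × 0.984 = 6593
Group 5: 9200 × 0.958 + 10600 × 0.44 = 8814 + 4664 = 13478
Giving 3035 / 9080 / 9506 / 6593 / 13478.
[period 2]
Births: 9506 × 0.453 = 4306
Group 2: 3035 × 0.966 = 2932
Group 3: 9080 × 0.98 = 8898
Group 4: 9506 × 0.984 = 9354
Group 5: 6593 × 0.958 + 13478 × 0.44 = 6316 + 5930 = 12246
Giving 4306 / 2932 / 8898 / 9354 / 12246.
[period 3]
Births: 8898 × 0.453 = 4031
Group 2: 4306 × 0.966 = 4160
Group 3: 2932 × 0.98 = 2873
Group 4: 8898 × 0.984 = 8756
Group 5: 9354 × 0.958 + 12246 × 0.44 = 8961 + 5388 = 14349
Giving 4031 / 4160 / 2873 / 8756 / 14349.
[period 4]
Births: 2873 × 0.453 = 1301
Group 2: 4031 × 0.966 = 3894
Group 3: 4160 × 0.98 = 4077
Group 4: 2873 × 0.984 = 2827
Group 5: 8756 × 0.958 + 14349 × 0.44 = 8388 + 6314 = 14702
Giving 1301 / 3894 / 4077 / 2827 / 14702.
Total after period 4: 1301 + 3894 + 4077 + 2827 + 14702 = 26801

26801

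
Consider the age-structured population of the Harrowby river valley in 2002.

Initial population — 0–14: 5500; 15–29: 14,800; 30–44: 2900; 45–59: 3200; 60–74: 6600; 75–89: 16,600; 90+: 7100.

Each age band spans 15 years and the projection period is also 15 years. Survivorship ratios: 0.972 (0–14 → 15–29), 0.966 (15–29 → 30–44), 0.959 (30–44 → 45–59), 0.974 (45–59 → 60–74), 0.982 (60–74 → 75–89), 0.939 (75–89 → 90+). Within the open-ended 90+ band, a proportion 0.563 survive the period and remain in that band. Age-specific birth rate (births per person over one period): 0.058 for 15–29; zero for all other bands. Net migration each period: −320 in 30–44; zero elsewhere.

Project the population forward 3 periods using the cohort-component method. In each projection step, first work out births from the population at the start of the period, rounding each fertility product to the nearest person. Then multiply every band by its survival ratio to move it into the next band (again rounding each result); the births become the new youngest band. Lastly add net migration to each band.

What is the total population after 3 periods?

(Groups numbered youngest = 1 to oldest = 7.)
Period 1.
Births: 14800 × 0.058 = 858
Group 2: 5500 × 0.972 = 5346
Group 3: 14800 × 0.966 = 14297
Group 4: 2900 × 0.959 = 2781
Group 5: 3200 × 0.974 = 3117
Group 6: 6600 × 0.982 = 6481
Group 7: 16600 × 0.939 + 7100 × 0.563 = 15587 + 3997 = 19584
Net migration: Group 3 − 320 → 13977
→ [858, 5346, 13977, 2781, 3117, 6481, 19584]
Period 2.
Births: 5346 × 0.058 = 310
Group 2: 858 × 0.972 = 834
Group 3: 5346 × 0.966 = 5164
Group 4: 13977 × 0.959 = 13404
Group 5: 2781 × 0.974 = 2709
Group 6: 3117 × 0.982 = 3061
Group 7: 6481 × 0.939 + 19584 × 0.563 = 6086 + 11026 = 17112
Net migration: Group 3 − 320 → 4844
→ [310, 834, 4844, 13404, 2709, 3061, 17112]
Period 3.
Births: 834 × 0.058 = 48
Group 2: 310 × 0.972 = 301
Group 3: 834 × 0.966 = 806
Group 4: 4844 × 0.959 = 4645
Group 5: 13404 × 0.974 = 13055
Group 6: 2709 × 0.982 = 2660
Group 7: 3061 × 0.939 + 17112 × 0.563 = 2874 + 9634 = 12508
Net migration: Group 3 − 320 → 486
→ [48, 301, 486, 4645, 13055, 2660, 12508]
Total after period 3: 48 + 301 + 486 + 4645 + 13055 + 2660 + 12508 = 33703

33703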